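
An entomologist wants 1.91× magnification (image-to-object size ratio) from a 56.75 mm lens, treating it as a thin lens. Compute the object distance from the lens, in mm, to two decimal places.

86.46 mm

With m = dᵢ/dₒ and 1/f = 1/dₒ + 1/dᵢ, substituting dᵢ = m·dₒ gives 1/f = (1 + 1/m)/dₒ, hence dₒ = f·(1 + 1/m).
dₒ = 56.75 × (1 + 1/1.91) = 56.75 × 1.52356 ≈ 86.462 mm.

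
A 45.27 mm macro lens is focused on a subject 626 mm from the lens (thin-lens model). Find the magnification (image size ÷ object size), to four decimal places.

0.0780×

Thin lens: 1/f = 1/dₒ + 1/dᵢ → 1/dᵢ = 1/45.27 − 1/626 = 0.0204922 mm⁻¹, so dᵢ ≈ 48.7990 mm.
Magnification m = dᵢ/dₒ = 48.7990/626 ≈ 0.07795.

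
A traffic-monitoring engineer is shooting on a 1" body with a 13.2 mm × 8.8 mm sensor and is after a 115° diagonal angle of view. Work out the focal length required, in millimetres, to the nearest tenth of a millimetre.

5.1 mm

Sensor diagonal = √(13.2² + 8.8²) = √251.6800 ≈ 15.8644 mm.
From α = 2·arctan(d/2f) we get f = d / (2·tan(α/2)).
With d = 15.8644 mm and α/2 = 57.5°, tan(α/2) ≈ 1.56969, so f ≈ 15.8644 / 3.13937 ≈ 5.0534 mm.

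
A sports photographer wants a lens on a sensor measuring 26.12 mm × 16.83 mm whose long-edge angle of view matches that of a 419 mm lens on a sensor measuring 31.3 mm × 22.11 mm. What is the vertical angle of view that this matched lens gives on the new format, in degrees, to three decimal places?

Equal long-edge AOV ⇒ f₂ = f₁ · 26.12/31.3 = 419 × 0.83450 ≈ 349.6575 mm.
Vertical AOV on the new format = 2·arctan(16.83 / (2 × 349.6575)) = 2·arctan(0.02407) ≈ 2.7573°.

2.757°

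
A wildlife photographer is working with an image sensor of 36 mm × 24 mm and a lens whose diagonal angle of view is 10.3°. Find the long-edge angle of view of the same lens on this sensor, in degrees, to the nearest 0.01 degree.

Sensor diagonal = √(36² + 24²) = √1872.0000 ≈ 43.2666 mm.
From the diagonal AOV: f = 43.2666 / (2·tan(5.15°)) = 43.2666 / 0.18025 ≈ 240.0306 mm.
Long-edge AOV = 2·arctan(36 / (2 × 240.0306)) = 2·arctan(0.07499) ≈ 8.5772°.

8.58°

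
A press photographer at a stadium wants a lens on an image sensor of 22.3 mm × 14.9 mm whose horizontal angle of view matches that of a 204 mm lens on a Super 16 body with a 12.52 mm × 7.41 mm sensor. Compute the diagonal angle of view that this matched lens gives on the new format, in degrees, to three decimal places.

4.227°

Equal horizontal AOV ⇒ f₂ = f₁ · 22.3/12.52 = 204 × 1.78115 ≈ 363.3546 mm.
Sensor diagonal = √(22.3² + 14.9²) = √719.3000 ≈ 26.8198 mm.
Diagonal AOV on the new format = 2·arctan(26.8198 / (2 × 363.3546)) = 2·arctan(0.03691) ≈ 4.2272°.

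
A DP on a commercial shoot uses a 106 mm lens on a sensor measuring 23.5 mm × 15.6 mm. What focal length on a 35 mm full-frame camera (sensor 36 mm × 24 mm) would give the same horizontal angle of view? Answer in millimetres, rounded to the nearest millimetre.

Equal angle of view means equal width/f ratio, so f₂ = f₁ · (width₂/width₁) = 106 × 36/23.5.
f₂ = 106 × 1.53191 ≈ 162.383 mm.

162 mm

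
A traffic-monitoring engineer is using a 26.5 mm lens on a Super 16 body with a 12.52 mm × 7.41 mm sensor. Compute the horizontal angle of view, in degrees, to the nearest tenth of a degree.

26.6°

Angle of view α = 2·arctan(w/2f) with w = 12.52 mm and f = 26.5 mm.
w/2f = 0.23623; arctan(0.23623) ≈ 13.2911°, so α ≈ 26.5822°.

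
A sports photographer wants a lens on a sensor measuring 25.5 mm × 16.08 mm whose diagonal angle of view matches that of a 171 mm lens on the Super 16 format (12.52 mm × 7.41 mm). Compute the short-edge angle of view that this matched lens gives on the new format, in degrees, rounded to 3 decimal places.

Sensor diagonal = √(12.52² + 7.41²) = √211.6585 ≈ 14.5485 mm.
Sensor diagonal = √(25.5² + 16.08²) = √908.8164 ≈ 30.1466 mm.
Equal diagonal AOV ⇒ f₂ = f₁ · 30.1466/14.5485 = 171 × 2.07215 ≈ 354.3369 mm.
Short-edge AOV on the new format = 2·arctan(16.08 / (2 × 354.3369)) = 2·arctan(0.02269) ≈ 2.5997°.

2.600°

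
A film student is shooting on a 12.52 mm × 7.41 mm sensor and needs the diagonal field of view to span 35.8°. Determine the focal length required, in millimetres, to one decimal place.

Sensor diagonal = √(12.52² + 7.41²) = √211.6585 ≈ 14.5485 mm.
From α = 2·arctan(d/2f) we get f = d / (2·tan(α/2)).
With d = 14.5485 mm and α/2 = 17.9°, tan(α/2) ≈ 0.32299, so f ≈ 14.5485 / 0.64598 ≈ 22.5215 mm.

22.5 mm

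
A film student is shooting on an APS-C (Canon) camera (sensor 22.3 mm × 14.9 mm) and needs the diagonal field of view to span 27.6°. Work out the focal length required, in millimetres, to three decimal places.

Sensor diagonal = √(22.3² + 14.9²) = √719.3000 ≈ 26.8198 mm.
From α = 2·arctan(d/2f) we get f = d / (2·tan(α/2)).
With d = 26.8198 mm and α/2 = 13.8°, tan(α/2) ≈ 0.24562, so f ≈ 26.8198 / 0.49125 ≈ 54.5953 mm.

54.595 mm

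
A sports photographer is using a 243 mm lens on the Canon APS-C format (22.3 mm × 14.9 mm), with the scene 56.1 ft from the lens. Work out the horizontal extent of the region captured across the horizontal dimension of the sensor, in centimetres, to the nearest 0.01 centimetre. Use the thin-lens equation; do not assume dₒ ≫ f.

154.69 cm

dₒ: 56.1 ft × 304.8 mm/ft = 17099.28 mm.
Similar triangles through the lens centre give W/dₒ = w/dᵢ; with 1/f = 1/dₒ + 1/dᵢ this gives W = w·(dₒ − f)/f.
W = 22.3 mm × (17099.3 − 243) / 243 = 22.3 × 69.3674 ≈ 1546.893 mm = 154.689 cm.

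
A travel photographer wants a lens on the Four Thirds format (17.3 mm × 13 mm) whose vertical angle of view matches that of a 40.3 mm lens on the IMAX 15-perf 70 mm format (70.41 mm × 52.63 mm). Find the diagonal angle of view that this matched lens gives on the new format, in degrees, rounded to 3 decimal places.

94.772°

Equal vertical AOV ⇒ f₂ = f₁ · 13/52.63 = 40.3 × 0.24701 ≈ 9.9544 mm.
Sensor diagonal = √(17.3² + 13²) = √468.2900 ≈ 21.6400 mm.
Diagonal AOV on the new format = 2·arctan(21.6400 / (2 × 9.9544)) = 2·arctan(1.08696) ≈ 94.7719°.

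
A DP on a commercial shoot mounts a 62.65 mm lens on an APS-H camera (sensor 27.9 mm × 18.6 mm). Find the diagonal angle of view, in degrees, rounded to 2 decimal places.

Sensor diagonal = √(27.9² + 18.6²) = √1124.3700 ≈ 33.5316 mm.
Angle of view α = 2·arctan(d/2f) with d = 33.5316 mm and f = 62.65 mm.
d/2f = 0.26761; arctan(0.26761) ≈ 14.9819°, so α ≈ 29.9638°.

29.96°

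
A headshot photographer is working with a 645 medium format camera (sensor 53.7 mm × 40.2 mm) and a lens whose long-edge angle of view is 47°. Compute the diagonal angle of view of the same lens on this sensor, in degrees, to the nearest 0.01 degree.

57.02°

From the long-edge AOV: f = 53.7 / (2·tan(23.5°)) = 53.7 / 0.86962 ≈ 61.7508 mm.
Sensor diagonal = √(53.7² + 40.2²) = √4499.7300 ≈ 67.0800 mm.
Diagonal AOV = 2·arctan(67.0800 / (2 × 61.7508)) = 2·arctan(0.54315) ≈ 57.0173°.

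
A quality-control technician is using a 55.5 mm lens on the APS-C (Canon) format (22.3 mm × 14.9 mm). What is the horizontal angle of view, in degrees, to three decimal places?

22.719°

Angle of view α = 2·arctan(w/2f) with w = 22.3 mm and f = 55.5 mm.
w/2f = 0.20090; arctan(0.20090) ≈ 11.3596°, so α ≈ 22.7191°.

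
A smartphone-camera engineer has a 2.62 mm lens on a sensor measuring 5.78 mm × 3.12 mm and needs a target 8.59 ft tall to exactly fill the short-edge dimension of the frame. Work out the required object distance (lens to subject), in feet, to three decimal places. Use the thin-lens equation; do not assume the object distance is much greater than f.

7.222 ft

W: 8.59 ft × 304.8 mm/ft = 2618.23 mm.
Magnification m = h/W = dᵢ/dₒ; combined with 1/f = 1/dₒ + 1/dᵢ this gives dₒ = f·(1 + W/h).
dₒ = 2.62 mm × (1 + 2618.23/3.12) = 2.62 × 840.1769 ≈ 2201.263 mm = 2201.263/304.8 ft = 7.22199 ft.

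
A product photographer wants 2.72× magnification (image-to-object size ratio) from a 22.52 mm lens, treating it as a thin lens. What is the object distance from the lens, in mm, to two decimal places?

With m = dᵢ/dₒ and 1/f = 1/dₒ + 1/dᵢ, substituting dᵢ = m·dₒ gives 1/f = (1 + 1/m)/dₒ, hence dₒ = f·(1 + 1/m).
dₒ = 22.52 × (1 + 1/2.72) = 22.52 × 1.36765 ≈ 30.799 mm.

30.80 mm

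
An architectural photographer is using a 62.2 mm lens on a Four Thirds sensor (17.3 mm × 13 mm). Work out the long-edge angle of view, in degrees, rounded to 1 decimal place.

Angle of view α = 2·arctan(w/2f) with w = 17.3 mm and f = 62.2 mm.
w/2f = 0.13907; arctan(0.13907) ≈ 7.9172°, so α ≈ 15.8344°.

15.8°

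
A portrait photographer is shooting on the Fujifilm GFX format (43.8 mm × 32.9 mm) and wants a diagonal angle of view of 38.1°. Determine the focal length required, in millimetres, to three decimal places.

Sensor diagonal = √(43.8² + 32.9²) = √3000.8500 ≈ 54.7800 mm.
From α = 2·arctan(d/2f) we get f = d / (2·tan(α/2)).
With d = 54.7800 mm and α/2 = 19.05°, tan(α/2) ≈ 0.34530, so f ≈ 54.7800 / 0.69061 ≈ 79.3214 mm.

79.321 mm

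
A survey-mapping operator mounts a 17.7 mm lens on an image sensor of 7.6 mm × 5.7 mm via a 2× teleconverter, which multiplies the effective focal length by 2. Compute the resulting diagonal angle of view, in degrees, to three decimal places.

15.285°

Effective focal length f = 17.7 × 2 = 35.4 mm.
Sensor diagonal = √(7.6² + 5.7²) = √90.2500 ≈ 9.5000 mm.
α = 2·arctan(9.500 / (2 × 35.4)) = 2·arctan(0.13418) ≈ 15.2847°.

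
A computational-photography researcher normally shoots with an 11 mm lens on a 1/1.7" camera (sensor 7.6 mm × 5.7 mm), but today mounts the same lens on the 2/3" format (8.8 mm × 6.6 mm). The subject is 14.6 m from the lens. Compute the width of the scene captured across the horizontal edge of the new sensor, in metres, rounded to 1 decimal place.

The focal length stays 11 mm; the relevant sensor dimension is now w = 8.8 mm. Object distance dₒ = 14.6 m = 14600 mm.
Thin-lens field width W = w·(dₒ − f)/f = 8.8 × (14600 − 11)/11 ≈ 11671.200 mm = 11.6712 m.

11.7 m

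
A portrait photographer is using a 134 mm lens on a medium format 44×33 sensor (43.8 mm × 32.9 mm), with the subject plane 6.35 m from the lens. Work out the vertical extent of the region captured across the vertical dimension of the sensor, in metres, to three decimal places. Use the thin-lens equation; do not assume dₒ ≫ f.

dₒ: 6.35 m = 6350 mm.
Similar triangles through the lens centre give W/dₒ = h/dᵢ; with 1/f = 1/dₒ + 1/dᵢ this gives W = h·(dₒ − f)/f.
W = 32.9 mm × (6350 − 134) / 134 = 32.9 × 46.3881 ≈ 1526.167 mm = 1.52617 m.

1.526 m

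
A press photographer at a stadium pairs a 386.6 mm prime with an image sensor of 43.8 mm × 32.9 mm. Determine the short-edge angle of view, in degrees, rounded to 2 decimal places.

4.87°

Angle of view α = 2·arctan(h/2f) with h = 32.9 mm and f = 386.6 mm.
h/2f = 0.04255; arctan(0.04255) ≈ 2.4365°, so α ≈ 4.8730°.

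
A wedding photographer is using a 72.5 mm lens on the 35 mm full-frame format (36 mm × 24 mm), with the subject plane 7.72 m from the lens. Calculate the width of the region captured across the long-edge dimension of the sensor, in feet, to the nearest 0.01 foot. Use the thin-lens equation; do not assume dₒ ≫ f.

dₒ: 7.72 m = 7720 mm.
Similar triangles through the lens centre give W/dₒ = w/dᵢ; with 1/f = 1/dₒ + 1/dᵢ this gives W = w·(dₒ − f)/f.
W = 36 mm × (7720 − 72.5) / 72.5 = 36 × 105.4828 ≈ 3797.379 mm = 3797.379/304.8 ft = 12.4586 ft.

12.46 ft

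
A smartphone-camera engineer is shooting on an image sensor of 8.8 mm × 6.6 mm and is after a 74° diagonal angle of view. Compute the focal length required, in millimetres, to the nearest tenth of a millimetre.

Sensor diagonal = √(8.8² + 6.6²) = √121.0000 ≈ 11.0000 mm.
From α = 2·arctan(d/2f) we get f = d / (2·tan(α/2)).
With d = 11.0000 mm and α/2 = 37°, tan(α/2) ≈ 0.75355, so f ≈ 11.0000 / 1.50711 ≈ 7.2987 mm.

7.3 mm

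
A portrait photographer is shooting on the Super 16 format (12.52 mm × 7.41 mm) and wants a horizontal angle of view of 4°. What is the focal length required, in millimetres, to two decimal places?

179.26 mm

From α = 2·arctan(w/2f) we get f = w / (2·tan(α/2)).
With w = 12.52 mm and α/2 = 2°, tan(α/2) ≈ 0.03492, so f ≈ 12.52 / 0.06984 ≈ 179.2629 mm.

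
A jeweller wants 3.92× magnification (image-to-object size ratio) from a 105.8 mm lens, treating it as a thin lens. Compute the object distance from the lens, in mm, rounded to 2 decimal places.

132.79 mm

With m = dᵢ/dₒ and 1/f = 1/dₒ + 1/dᵢ, substituting dᵢ = m·dₒ gives 1/f = (1 + 1/m)/dₒ, hence dₒ = f·(1 + 1/m).
dₒ = 105.8 × (1 + 1/3.92) = 105.8 × 1.25510 ≈ 132.790 mm.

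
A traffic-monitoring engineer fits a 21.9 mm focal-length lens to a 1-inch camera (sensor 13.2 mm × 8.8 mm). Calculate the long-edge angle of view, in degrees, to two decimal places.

Angle of view α = 2·arctan(w/2f) with w = 13.2 mm and f = 21.9 mm.
w/2f = 0.30137; arctan(0.30137) ≈ 16.7712°, so α ≈ 33.5424°.

33.54°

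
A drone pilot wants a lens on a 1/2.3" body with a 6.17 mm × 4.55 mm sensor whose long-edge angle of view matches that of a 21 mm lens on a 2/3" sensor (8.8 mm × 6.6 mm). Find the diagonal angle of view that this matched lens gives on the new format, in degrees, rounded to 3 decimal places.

Equal long-edge AOV ⇒ f₂ = f₁ · 6.17/8.8 = 21 × 0.70114 ≈ 14.7239 mm.
Sensor diagonal = √(6.17² + 4.55²) = √58.7714 ≈ 7.6663 mm.
Diagonal AOV on the new format = 2·arctan(7.6663 / (2 × 14.7239)) = 2·arctan(0.26033) ≈ 29.1843°.

29.184°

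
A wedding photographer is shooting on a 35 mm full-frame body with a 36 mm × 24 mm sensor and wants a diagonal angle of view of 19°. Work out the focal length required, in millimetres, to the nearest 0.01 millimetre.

Sensor diagonal = √(36² + 24²) = √1872.0000 ≈ 43.2666 mm.
From α = 2·arctan(d/2f) we get f = d / (2·tan(α/2)).
With d = 43.2666 mm and α/2 = 9.5°, tan(α/2) ≈ 0.16734, so f ≈ 43.2666 / 0.33469 ≈ 129.2755 mm.

129.28 mm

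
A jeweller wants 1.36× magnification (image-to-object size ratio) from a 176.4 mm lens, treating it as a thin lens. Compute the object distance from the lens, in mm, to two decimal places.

With m = dᵢ/dₒ and 1/f = 1/dₒ + 1/dᵢ, substituting dᵢ = m·dₒ gives 1/f = (1 + 1/m)/dₒ, hence dₒ = f·(1 + 1/m).
dₒ = 176.4 × (1 + 1/1.36) = 176.4 × 1.73529 ≈ 306.106 mm.

306.11 mm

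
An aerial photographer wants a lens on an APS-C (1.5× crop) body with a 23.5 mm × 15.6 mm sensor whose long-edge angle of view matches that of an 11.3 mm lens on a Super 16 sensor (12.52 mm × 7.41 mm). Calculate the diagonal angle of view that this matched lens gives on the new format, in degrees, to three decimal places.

67.243°

Equal long-edge AOV ⇒ f₂ = f₁ · 23.5/12.52 = 11.3 × 1.87700 ≈ 21.2101 mm.
Sensor diagonal = √(23.5² + 15.6²) = √795.6100 ≈ 28.2066 mm.
Diagonal AOV on the new format = 2·arctan(28.2066 / (2 × 21.2101)) = 2·arctan(0.66493) ≈ 67.2425°.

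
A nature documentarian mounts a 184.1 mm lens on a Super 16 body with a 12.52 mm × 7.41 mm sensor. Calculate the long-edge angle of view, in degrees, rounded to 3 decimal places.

3.895°

Angle of view α = 2·arctan(w/2f) with w = 12.52 mm and f = 184.1 mm.
w/2f = 0.03400; arctan(0.03400) ≈ 1.9475°, so α ≈ 3.8950°.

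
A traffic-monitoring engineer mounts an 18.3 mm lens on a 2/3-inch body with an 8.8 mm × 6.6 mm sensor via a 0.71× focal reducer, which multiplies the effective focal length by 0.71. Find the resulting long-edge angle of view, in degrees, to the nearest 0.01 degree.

Effective focal length f = 18.3 × 0.71 = 12.993 mm.
α = 2·arctan(8.8 / (2 × 12.993)) = 2·arctan(0.33864) ≈ 37.4167°.

37.42°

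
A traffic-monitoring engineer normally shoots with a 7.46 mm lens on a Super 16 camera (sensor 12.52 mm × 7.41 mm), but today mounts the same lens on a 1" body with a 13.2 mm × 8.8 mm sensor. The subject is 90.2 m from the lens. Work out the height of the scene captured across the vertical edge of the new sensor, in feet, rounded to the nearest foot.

The focal length stays 7.46 mm; the relevant sensor dimension is now h = 8.8 mm. Object distance dₒ = 90.2 m = 90200 mm.
Thin-lens field height W = h·(dₒ − f)/f = 8.8 × (90200 − 7.46)/7.46 ≈ 106393.345 mm = 106393.345/304.8 ft = 349.06 ft.

349 ft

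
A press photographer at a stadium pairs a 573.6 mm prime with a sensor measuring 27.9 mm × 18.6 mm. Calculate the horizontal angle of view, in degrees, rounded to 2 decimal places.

2.79°

Angle of view α = 2·arctan(w/2f) with w = 27.9 mm and f = 573.6 mm.
w/2f = 0.02432; arctan(0.02432) ≈ 1.3932°, so α ≈ 2.7863°.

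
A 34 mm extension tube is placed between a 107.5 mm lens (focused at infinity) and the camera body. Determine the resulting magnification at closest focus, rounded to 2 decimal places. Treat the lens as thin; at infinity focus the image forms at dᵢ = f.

0.32×

The tube moves the image plane from f to f + e, so dᵢ = 107.5 + 34 = 141.5 mm. Focus is achieved when 1/f = 1/dₒ + 1/dᵢ, giving dₒ = 1/(1/f − 1/(f+e)).
Magnification m = dᵢ/dₒ = (f+e)·(1/f − 1/(f+e)) = e/f = 34/107.5 ≈ 0.3163.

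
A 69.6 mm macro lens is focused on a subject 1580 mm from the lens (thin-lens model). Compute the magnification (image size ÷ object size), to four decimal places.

0.0461×

Thin lens: 1/f = 1/dₒ + 1/dᵢ → 1/dᵢ = 1/69.6 − 1/1580 = 0.0137349 mm⁻¹, so dᵢ ≈ 72.8072 mm.
Magnification m = dᵢ/dₒ = 72.8072/1580 ≈ 0.04608.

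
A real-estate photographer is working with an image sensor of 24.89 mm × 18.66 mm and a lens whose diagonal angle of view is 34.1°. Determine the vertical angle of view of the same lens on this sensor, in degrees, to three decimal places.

Sensor diagonal = √(24.89² + 18.66²) = √967.7077 ≈ 31.1080 mm.
From the diagonal AOV: f = 31.1080 / (2·tan(17.05°)) = 31.1080 / 0.61337 ≈ 50.7165 mm.
Vertical AOV = 2·arctan(18.66 / (2 × 50.7165)) = 2·arctan(0.18396) ≈ 20.8476°.

20.848°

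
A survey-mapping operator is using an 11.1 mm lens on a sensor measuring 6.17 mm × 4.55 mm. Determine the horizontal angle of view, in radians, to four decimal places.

0.5422 rad

Angle of view α = 2·arctan(w/2f) with w = 6.17 mm and f = 11.1 mm.
w/2f = 0.27793; arctan(0.27793) ≈ 0.2711 rad, so α ≈ 0.5422 rad.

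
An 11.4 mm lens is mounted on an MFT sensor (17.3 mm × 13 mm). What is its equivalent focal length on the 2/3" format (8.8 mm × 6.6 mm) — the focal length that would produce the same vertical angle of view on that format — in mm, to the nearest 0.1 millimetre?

Equal angle of view means equal height/f ratio, so f₂ = f₁ · (height₂/height₁) = 11.4 × 6.6/13.
f₂ = 11.4 × 0.50769 ≈ 5.788 mm.

5.8 mm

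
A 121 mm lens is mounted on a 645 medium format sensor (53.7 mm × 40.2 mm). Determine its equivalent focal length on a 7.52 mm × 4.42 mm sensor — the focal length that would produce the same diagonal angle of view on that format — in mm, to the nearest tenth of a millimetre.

15.7 mm

Sensor diagonal = √(53.7² + 40.2²) = √4499.7300 ≈ 67.0800 mm.
Sensor diagonal = √(7.52² + 4.42²) = √76.0868 ≈ 8.7228 mm.
Equal angle of view means equal diagonal/f ratio, so f₂ = f₁ · (diagonal₂/diagonal₁) = 121 × 8.7228/67.0800.
f₂ = 121 × 0.13004 ≈ 15.734 mm.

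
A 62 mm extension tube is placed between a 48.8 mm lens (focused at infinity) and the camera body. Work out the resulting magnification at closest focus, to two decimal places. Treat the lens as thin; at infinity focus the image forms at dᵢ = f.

1.27×

The tube moves the image plane from f to f + e, so dᵢ = 48.8 + 62 = 110.8 mm. Focus is achieved when 1/f = 1/dₒ + 1/dᵢ, giving dₒ = 1/(1/f − 1/(f+e)).
Magnification m = dᵢ/dₒ = (f+e)·(1/f − 1/(f+e)) = e/f = 62/48.8 ≈ 1.2705.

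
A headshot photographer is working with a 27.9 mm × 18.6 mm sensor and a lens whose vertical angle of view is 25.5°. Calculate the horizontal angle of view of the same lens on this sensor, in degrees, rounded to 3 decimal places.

37.496°

From the vertical AOV: f = 18.6 / (2·tan(12.75°)) = 18.6 / 0.45255 ≈ 41.1001 mm.
Horizontal AOV = 2·arctan(27.9 / (2 × 41.1001)) = 2·arctan(0.33942) ≈ 37.4960°.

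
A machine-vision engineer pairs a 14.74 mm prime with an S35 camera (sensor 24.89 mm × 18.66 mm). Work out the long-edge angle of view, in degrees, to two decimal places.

Angle of view α = 2·arctan(w/2f) with w = 24.89 mm and f = 14.74 mm.
w/2f = 0.84430; arctan(0.84430) ≈ 40.1744°, so α ≈ 80.3489°.

80.35°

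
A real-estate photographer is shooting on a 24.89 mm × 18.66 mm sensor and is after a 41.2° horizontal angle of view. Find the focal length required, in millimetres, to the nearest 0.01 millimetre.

33.11 mm

From α = 2·arctan(w/2f) we get f = w / (2·tan(α/2)).
With w = 24.89 mm and α/2 = 20.6°, tan(α/2) ≈ 0.37588, so f ≈ 24.89 / 0.75175 ≈ 33.1094 mm.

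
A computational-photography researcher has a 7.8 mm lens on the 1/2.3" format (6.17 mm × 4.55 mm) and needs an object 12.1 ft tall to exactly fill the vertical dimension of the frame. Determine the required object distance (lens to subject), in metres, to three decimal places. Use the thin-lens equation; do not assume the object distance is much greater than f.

6.330 m

W: 12.1 ft × 304.8 mm/ft = 3688.08 mm.
Magnification m = h/W = dᵢ/dₒ; combined with 1/f = 1/dₒ + 1/dᵢ this gives dₒ = f·(1 + W/h).
dₒ = 7.8 mm × (1 + 3688.08/4.55) = 7.8 × 811.5670 ≈ 6330.223 mm = 6.33022 m.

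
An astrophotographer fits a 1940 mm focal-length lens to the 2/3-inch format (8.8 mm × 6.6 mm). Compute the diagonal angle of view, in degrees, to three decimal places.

0.325°

Sensor diagonal = √(8.8² + 6.6²) = √121.0000 ≈ 11.0000 mm.
Angle of view α = 2·arctan(d/2f) with d = 11.0000 mm and f = 1940 mm.
d/2f = 0.00284; arctan(0.00284) ≈ 0.1624°, so α ≈ 0.3249°.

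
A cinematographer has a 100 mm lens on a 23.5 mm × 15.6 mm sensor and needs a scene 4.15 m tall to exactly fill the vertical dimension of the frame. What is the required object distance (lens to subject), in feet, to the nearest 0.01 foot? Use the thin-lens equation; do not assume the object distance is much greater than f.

W: 4.15 m = 4150 mm.
Magnification m = h/W = dᵢ/dₒ; combined with 1/f = 1/dₒ + 1/dᵢ this gives dₒ = f·(1 + W/h).
dₒ = 100 mm × (1 + 4150/15.6) = 100 × 267.0256 ≈ 26702.564 mm = 26702.564/304.8 ft = 87.6068 ft.

87.61 ft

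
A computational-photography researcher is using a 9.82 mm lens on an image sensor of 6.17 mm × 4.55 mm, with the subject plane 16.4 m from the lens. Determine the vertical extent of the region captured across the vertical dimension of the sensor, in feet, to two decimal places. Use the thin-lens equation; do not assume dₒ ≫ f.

24.92 ft

dₒ: 16.4 m = 16400 mm.
Similar triangles through the lens centre give W/dₒ = h/dᵢ; with 1/f = 1/dₒ + 1/dᵢ this gives W = h·(dₒ − f)/f.
W = 4.55 mm × (16400 − 9.82) / 9.82 = 4.55 × 1669.0611 ≈ 7594.228 mm = 7594.228/304.8 ft = 24.9154 ft.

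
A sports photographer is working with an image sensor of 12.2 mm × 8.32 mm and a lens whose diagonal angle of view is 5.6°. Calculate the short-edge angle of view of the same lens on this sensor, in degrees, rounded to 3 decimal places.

Sensor diagonal = √(12.2² + 8.32²) = √218.0624 ≈ 14.7669 mm.
From the diagonal AOV: f = 14.7669 / (2·tan(2.8°)) = 14.7669 / 0.09782 ≈ 150.9660 mm.
Short-edge AOV = 2·arctan(8.32 / (2 × 150.9660)) = 2·arctan(0.02756) ≈ 3.1569°.

3.157°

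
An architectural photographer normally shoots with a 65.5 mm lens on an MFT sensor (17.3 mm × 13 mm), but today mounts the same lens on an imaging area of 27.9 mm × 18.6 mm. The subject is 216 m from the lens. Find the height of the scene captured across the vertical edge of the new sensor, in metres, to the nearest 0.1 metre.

61.3 m

The focal length stays 65.5 mm; the relevant sensor dimension is now h = 18.6 mm. Object distance dₒ = 216 m = 216000 mm.
Thin-lens field height W = h·(dₒ − f)/f = 18.6 × (216000 − 65.5)/65.5 ≈ 61318.805 mm = 61.3188 m.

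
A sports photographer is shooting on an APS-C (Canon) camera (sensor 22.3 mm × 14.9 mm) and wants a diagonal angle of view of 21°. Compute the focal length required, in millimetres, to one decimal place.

72.4 mm

Sensor diagonal = √(22.3² + 14.9²) = √719.3000 ≈ 26.8198 mm.
From α = 2·arctan(d/2f) we get f = d / (2·tan(α/2)).
With d = 26.8198 mm and α/2 = 10.5°, tan(α/2) ≈ 0.18534, so f ≈ 26.8198 / 0.37068 ≈ 72.3533 mm.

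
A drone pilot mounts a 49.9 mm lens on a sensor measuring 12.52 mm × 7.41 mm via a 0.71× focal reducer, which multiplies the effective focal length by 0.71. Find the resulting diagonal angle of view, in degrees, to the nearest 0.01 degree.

Effective focal length f = 49.9 × 0.71 = 35.429 mm.
Sensor diagonal = √(12.52² + 7.41²) = √211.6585 ≈ 14.5485 mm.
α = 2·arctan(14.548 / (2 × 35.429)) = 2·arctan(0.20532) ≈ 23.2053°.

23.21°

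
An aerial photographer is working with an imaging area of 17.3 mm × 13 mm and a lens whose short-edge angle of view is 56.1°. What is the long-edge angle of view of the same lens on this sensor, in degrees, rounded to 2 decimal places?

From the short-edge AOV: f = 13 / (2·tan(28.05°)) = 13 / 1.06566 ≈ 12.1990 mm.
Long-edge AOV = 2·arctan(17.3 / (2 × 12.1990)) = 2·arctan(0.70907) ≈ 70.6788°.

70.68°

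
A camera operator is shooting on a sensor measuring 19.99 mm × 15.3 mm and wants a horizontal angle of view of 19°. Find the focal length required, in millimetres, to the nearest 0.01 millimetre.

59.73 mm

From α = 2·arctan(w/2f) we get f = w / (2·tan(α/2)).
With w = 19.99 mm and α/2 = 9.5°, tan(α/2) ≈ 0.16734, so f ≈ 19.99 / 0.33469 ≈ 59.7278 mm.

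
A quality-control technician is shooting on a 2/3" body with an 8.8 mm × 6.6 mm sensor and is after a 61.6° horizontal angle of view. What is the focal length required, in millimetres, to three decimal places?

From α = 2·arctan(w/2f) we get f = w / (2·tan(α/2)).
With w = 8.8 mm and α/2 = 30.8°, tan(α/2) ≈ 0.59612, so f ≈ 8.8 / 1.19224 ≈ 7.3811 mm.

7.381 mm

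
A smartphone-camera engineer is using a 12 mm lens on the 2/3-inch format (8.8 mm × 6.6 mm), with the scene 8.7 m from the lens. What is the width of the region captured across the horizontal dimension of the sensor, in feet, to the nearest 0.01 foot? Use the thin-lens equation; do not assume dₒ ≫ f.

20.90 ft

dₒ: 8.7 m = 8700 mm.
Similar triangles through the lens centre give W/dₒ = w/dᵢ; with 1/f = 1/dₒ + 1/dᵢ this gives W = w·(dₒ − f)/f.
W = 8.8 mm × (8700 − 12) / 12 = 8.8 × 724.0000 ≈ 6371.200 mm = 6371.200/304.8 ft = 20.9029 ft.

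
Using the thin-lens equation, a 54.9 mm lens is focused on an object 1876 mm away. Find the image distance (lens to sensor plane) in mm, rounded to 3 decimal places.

56.555 mm

1/dᵢ = 1/f − 1/dₒ = 1/54.9 − 1/1876 = 0.0176819 mm⁻¹.
dᵢ = 1/0.0176819 ≈ 56.5550 mm.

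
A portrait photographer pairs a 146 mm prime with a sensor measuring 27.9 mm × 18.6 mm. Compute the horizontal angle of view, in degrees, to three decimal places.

10.916°

Angle of view α = 2·arctan(w/2f) with w = 27.9 mm and f = 146 mm.
w/2f = 0.09555; arctan(0.09555) ≈ 5.4579°, so α ≈ 10.9159°.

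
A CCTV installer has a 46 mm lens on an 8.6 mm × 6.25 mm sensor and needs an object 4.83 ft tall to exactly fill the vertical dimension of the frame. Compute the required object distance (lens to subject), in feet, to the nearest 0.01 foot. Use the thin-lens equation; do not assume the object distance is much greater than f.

35.70 ft

W: 4.83 ft × 304.8 mm/ft = 1472.18 mm.
Magnification m = h/W = dᵢ/dₒ; combined with 1/f = 1/dₒ + 1/dᵢ this gives dₒ = f·(1 + W/h).
dₒ = 46 mm × (1 + 1472.18/6.25) = 46 × 236.5494 ≈ 10881.274 mm = 10881.274/304.8 ft = 35.6997 ft.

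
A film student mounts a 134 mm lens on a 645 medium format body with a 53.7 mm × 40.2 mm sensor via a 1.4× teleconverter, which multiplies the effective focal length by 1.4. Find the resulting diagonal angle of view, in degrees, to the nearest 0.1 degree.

Effective focal length f = 134 × 1.4 = 187.6 mm.
Sensor diagonal = √(53.7² + 40.2²) = √4499.7300 ≈ 67.0800 mm.
α = 2·arctan(67.080 / (2 × 187.6)) = 2·arctan(0.17878) ≈ 20.2730°.

20.3°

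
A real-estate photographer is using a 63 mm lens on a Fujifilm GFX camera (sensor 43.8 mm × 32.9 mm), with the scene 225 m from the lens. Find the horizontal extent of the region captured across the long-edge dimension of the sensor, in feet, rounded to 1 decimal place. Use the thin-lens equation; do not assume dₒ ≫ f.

513.1 ft

dₒ: 225 m = 225000 mm.
Similar triangles through the lens centre give W/dₒ = w/dᵢ; with 1/f = 1/dₒ + 1/dᵢ this gives W = w·(dₒ − f)/f.
W = 43.8 mm × (225000 − 63) / 63 = 43.8 × 3570.4286 ≈ 156384.771 mm = 156384.771/304.8 ft = 513.073 ft.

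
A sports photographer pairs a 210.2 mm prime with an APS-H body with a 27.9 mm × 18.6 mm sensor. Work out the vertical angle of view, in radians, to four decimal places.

0.0884 rad

Angle of view α = 2·arctan(h/2f) with h = 18.6 mm and f = 210.2 mm.
h/2f = 0.04424; arctan(0.04424) ≈ 0.0442 rad, so α ≈ 0.0884 rad.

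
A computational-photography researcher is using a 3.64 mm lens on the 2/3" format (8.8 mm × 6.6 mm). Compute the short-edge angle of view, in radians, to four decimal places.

1.4729 rad

Angle of view α = 2·arctan(h/2f) with h = 6.6 mm and f = 3.64 mm.
h/2f = 0.90659; arctan(0.90659) ≈ 0.7364 rad, so α ≈ 1.4729 rad.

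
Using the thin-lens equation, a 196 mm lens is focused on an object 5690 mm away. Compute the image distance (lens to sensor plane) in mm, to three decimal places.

1/dᵢ = 1/f − 1/dₒ = 1/196 − 1/5690 = 0.0049263 mm⁻¹.
dᵢ = 1/0.0049263 ≈ 202.9924 mm.

202.992 mm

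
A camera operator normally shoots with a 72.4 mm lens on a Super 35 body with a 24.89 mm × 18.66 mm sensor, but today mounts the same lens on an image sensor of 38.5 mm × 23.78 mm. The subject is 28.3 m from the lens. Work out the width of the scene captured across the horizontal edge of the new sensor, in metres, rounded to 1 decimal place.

The focal length stays 72.4 mm; the relevant sensor dimension is now w = 38.5 mm. Object distance dₒ = 28.3 m = 28300 mm.
Thin-lens field width W = w·(dₒ − f)/f = 38.5 × (28300 − 72.4)/72.4 ≈ 15010.533 mm = 15.0105 m.

15.0 m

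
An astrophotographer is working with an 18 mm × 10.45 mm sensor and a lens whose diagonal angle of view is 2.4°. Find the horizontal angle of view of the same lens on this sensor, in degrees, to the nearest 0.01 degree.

2.08°

Sensor diagonal = √(18² + 10.45²) = √433.2025 ≈ 20.8135 mm.
From the diagonal AOV: f = 20.8135 / (2·tan(1.2°)) = 20.8135 / 0.04189 ≈ 496.8135 mm.
Horizontal AOV = 2·arctan(18 / (2 × 496.8135)) = 2·arctan(0.01812) ≈ 2.0757°.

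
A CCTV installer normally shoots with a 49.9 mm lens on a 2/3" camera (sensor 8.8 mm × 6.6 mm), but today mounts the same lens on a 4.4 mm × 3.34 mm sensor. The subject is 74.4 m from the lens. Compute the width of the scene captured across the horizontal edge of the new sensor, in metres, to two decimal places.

6.56 m

The focal length stays 49.9 mm; the relevant sensor dimension is now w = 4.4 mm. Object distance dₒ = 74.4 m = 74400 mm.
Thin-lens field width W = w·(dₒ − f)/f = 4.4 × (74400 − 49.9)/49.9 ≈ 6555.921 mm = 6.55592 m.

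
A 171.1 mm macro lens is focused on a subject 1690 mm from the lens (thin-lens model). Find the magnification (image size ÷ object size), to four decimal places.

0.1126×

Thin lens: 1/f = 1/dₒ + 1/dᵢ → 1/dᵢ = 1/171.1 − 1/1690 = 0.0052528 mm⁻¹, so dᵢ ≈ 190.3740 mm.
Magnification m = dᵢ/dₒ = 190.3740/1690 ≈ 0.11265.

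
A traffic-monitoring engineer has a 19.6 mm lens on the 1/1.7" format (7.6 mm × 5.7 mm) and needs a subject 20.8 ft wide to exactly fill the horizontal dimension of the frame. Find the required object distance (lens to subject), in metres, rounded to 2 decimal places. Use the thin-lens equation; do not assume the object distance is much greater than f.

16.37 m

W: 20.8 ft × 304.8 mm/ft = 6339.84 mm.
Magnification m = w/W = dᵢ/dₒ; combined with 1/f = 1/dₒ + 1/dᵢ this gives dₒ = f·(1 + W/w).
dₒ = 19.6 mm × (1 + 6339.84/7.6) = 19.6 × 835.1894 ≈ 16369.713 mm = 16.3697 m.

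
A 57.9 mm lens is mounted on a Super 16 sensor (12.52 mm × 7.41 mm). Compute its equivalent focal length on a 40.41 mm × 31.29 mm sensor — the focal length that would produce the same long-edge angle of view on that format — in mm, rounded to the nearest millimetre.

187 mm

Equal angle of view means equal width/f ratio, so f₂ = f₁ · (width₂/width₁) = 57.9 × 40.41/12.52.
f₂ = 57.9 × 3.22764 ≈ 186.880 mm.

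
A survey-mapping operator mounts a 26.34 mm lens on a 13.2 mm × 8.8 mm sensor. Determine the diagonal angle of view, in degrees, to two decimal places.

Sensor diagonal = √(13.2² + 8.8²) = √251.6800 ≈ 15.8644 mm.
Angle of view α = 2·arctan(d/2f) with d = 15.8644 mm and f = 26.34 mm.
d/2f = 0.30115; arctan(0.30115) ≈ 16.7595°, so α ≈ 33.5190°.

33.52°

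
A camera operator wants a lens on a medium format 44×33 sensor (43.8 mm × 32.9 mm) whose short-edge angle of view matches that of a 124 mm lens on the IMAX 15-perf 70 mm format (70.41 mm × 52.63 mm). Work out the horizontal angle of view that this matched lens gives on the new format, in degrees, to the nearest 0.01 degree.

Equal short-edge AOV ⇒ f₂ = f₁ · 32.9/52.63 = 124 × 0.62512 ≈ 77.5147 mm.
Horizontal AOV on the new format = 2·arctan(43.8 / (2 × 77.5147)) = 2·arctan(0.28253) ≈ 31.5528°.

31.55°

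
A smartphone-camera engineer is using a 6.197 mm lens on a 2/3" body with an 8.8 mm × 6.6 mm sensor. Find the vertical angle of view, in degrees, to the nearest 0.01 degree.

Angle of view α = 2·arctan(h/2f) with h = 6.6 mm and f = 6.197 mm.
h/2f = 0.53252; arctan(0.53252) ≈ 28.0360°, so α ≈ 56.0720°.

56.07°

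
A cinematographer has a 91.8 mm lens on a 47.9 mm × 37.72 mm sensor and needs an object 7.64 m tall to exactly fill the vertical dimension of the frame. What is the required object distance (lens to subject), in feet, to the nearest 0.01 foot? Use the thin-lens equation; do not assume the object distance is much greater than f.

61.30 ft

W: 7.64 m = 7640 mm.
Magnification m = h/W = dᵢ/dₒ; combined with 1/f = 1/dₒ + 1/dᵢ this gives dₒ = f·(1 + W/h).
dₒ = 91.8 mm × (1 + 7640/37.72) = 91.8 × 203.5451 ≈ 18685.437 mm = 18685.437/304.8 ft = 61.3039 ft.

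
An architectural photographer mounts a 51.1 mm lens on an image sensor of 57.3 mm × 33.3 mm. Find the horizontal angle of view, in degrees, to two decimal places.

Angle of view α = 2·arctan(w/2f) with w = 57.3 mm and f = 51.1 mm.
w/2f = 0.56067; arctan(0.56067) ≈ 29.2778°, so α ≈ 58.5557°.

58.56°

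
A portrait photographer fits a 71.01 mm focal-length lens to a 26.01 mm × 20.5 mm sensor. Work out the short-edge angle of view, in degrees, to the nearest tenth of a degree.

Angle of view α = 2·arctan(h/2f) with h = 20.5 mm and f = 71.01 mm.
h/2f = 0.14435; arctan(0.14435) ≈ 8.2137°, so α ≈ 16.4274°.

16.4°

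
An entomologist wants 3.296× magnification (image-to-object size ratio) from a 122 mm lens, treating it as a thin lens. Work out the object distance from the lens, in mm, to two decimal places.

159.01 mm

With m = dᵢ/dₒ and 1/f = 1/dₒ + 1/dᵢ, substituting dᵢ = m·dₒ gives 1/f = (1 + 1/m)/dₒ, hence dₒ = f·(1 + 1/m).
dₒ = 122 × (1 + 1/3.296) = 122 × 1.30340 ≈ 159.015 mm.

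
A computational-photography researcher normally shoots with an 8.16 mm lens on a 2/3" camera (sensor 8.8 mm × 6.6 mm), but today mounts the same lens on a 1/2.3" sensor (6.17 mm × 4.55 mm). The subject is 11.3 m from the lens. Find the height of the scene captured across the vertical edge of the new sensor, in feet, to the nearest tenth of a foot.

20.7 ft

The focal length stays 8.16 mm; the relevant sensor dimension is now h = 4.55 mm. Object distance dₒ = 11.3 m = 11300 mm.
Thin-lens field height W = h·(dₒ − f)/f = 4.55 × (11300 − 8.16)/8.16 ≈ 6296.308 mm = 6296.308/304.8 ft = 20.6572 ft.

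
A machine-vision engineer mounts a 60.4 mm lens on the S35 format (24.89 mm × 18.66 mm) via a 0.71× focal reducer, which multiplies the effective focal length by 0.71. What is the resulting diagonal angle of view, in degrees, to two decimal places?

Effective focal length f = 60.4 × 0.71 = 42.884 mm.
Sensor diagonal = √(24.89² + 18.66²) = √967.7077 ≈ 31.1080 mm.
α = 2·arctan(31.108 / (2 × 42.884)) = 2·arctan(0.36270) ≈ 39.8714°.

39.87°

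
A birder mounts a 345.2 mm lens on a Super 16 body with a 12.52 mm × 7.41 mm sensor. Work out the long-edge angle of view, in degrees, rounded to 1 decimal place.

2.1°

Angle of view α = 2·arctan(w/2f) with w = 12.52 mm and f = 345.2 mm.
w/2f = 0.01813; arctan(0.01813) ≈ 1.0389°, so α ≈ 2.0778°.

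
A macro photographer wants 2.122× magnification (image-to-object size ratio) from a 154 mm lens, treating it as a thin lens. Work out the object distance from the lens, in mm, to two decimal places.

With m = dᵢ/dₒ and 1/f = 1/dₒ + 1/dᵢ, substituting dᵢ = m·dₒ gives 1/f = (1 + 1/m)/dₒ, hence dₒ = f·(1 + 1/m).
dₒ = 154 × (1 + 1/2.122) = 154 × 1.47125 ≈ 226.573 mm.

226.57 mm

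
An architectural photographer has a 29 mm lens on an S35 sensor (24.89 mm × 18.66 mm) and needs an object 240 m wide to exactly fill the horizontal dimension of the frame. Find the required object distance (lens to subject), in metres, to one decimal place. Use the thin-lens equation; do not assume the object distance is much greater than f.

279.7 m

W: 240 m = 240000 mm.
Magnification m = w/W = dᵢ/dₒ; combined with 1/f = 1/dₒ + 1/dᵢ this gives dₒ = f·(1 + W/w).
dₒ = 29 mm × (1 + 240000/24.89) = 29 × 9643.4267 ≈ 279659.374 mm = 279.659 m.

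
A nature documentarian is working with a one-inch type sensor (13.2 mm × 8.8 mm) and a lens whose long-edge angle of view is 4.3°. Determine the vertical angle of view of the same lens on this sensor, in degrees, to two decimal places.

From the long-edge AOV: f = 13.2 / (2·tan(2.15°)) = 13.2 / 0.07508 ≈ 175.8022 mm.
Vertical AOV = 2·arctan(8.8 / (2 × 175.8022)) = 2·arctan(0.02503) ≈ 2.8674°.

2.87°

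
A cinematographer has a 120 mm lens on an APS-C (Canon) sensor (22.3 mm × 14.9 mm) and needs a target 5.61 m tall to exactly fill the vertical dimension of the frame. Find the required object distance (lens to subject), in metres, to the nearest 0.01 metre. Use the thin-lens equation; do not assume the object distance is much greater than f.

W: 5.61 m = 5610 mm.
Magnification m = h/W = dᵢ/dₒ; combined with 1/f = 1/dₒ + 1/dᵢ this gives dₒ = f·(1 + W/h).
dₒ = 120 mm × (1 + 5610/14.9) = 120 × 377.5101 ≈ 45301.208 mm = 45.3012 m.

45.30 m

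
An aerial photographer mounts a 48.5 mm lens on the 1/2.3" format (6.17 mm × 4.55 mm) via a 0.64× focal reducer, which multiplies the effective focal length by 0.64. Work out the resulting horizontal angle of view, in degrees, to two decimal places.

11.35°

Effective focal length f = 48.5 × 0.64 = 31.04 mm.
α = 2·arctan(6.17 / (2 × 31.04)) = 2·arctan(0.09939) ≈ 11.3517°.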